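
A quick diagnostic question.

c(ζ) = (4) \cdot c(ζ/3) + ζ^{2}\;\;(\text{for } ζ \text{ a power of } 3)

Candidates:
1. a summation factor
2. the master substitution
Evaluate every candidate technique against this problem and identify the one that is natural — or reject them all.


Verdict: the master substitution — treat m = log base 3 of ζ as the new clock: one recursion step advances m by one while ζ scales by 3.
- a summation factor: a divided-index call is outside the fixed-shift first-order family a summation factor normalizes.
- the master substitution: yes, a natural case for it.


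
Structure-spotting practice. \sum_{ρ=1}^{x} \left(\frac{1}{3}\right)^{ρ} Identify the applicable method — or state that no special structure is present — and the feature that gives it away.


Diagnosis: the geometric series formula — check a ratio of consecutive terms: it is \frac{1}{3}, independent of the index, so the geometric formula closes the sum.


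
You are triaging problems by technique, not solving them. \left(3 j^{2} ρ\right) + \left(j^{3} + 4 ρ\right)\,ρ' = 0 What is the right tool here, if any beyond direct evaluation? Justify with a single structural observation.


Best approach: the exact-equation method — checking ∂/∂ρ of 3 j^{2} ρ against ∂/∂j of j^{3} + 4 ρ: they match — the equation is exact as it stands.


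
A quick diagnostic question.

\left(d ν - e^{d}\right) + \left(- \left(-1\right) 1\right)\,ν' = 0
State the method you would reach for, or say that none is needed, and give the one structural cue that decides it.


Method: a linear integrating factor — the unknown enters only to the first power against a nonzero forcing term — the integrating-factor template applies directly.


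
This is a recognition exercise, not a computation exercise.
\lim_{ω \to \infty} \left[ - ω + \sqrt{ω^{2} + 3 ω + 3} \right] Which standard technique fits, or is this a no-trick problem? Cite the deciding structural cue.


Technique: conjugate multiplication — the difference \sqrt{ω^{2} + 3 ω + 3} - ω is an ∞ − ∞ stalemate; its conjugate partner breaks the tie.


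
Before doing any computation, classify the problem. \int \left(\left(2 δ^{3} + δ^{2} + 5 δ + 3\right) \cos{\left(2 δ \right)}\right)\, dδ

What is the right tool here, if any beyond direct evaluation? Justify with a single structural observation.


Best approach: integration by parts — a polynomial 2 δ^{3} + δ^{2} + 5 δ + 3 against the kernel \cos{\left(2 δ \right)} is the signature bounded-ladder case for integration by parts.


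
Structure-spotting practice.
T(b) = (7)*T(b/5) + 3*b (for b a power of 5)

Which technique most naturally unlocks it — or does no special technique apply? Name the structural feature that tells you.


Technique: the master substitution — the call at b/5 makes this multiplicative recursion; the master-style substitution converts it to additive.


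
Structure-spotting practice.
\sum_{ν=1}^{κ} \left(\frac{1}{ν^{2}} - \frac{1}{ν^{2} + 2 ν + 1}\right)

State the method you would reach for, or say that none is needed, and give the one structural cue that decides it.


Method: telescoping — this sum is a zipper: each term contributes \frac{1}{ν^{2}} and removes the next index's value, which the following term puts back, closing term by term.


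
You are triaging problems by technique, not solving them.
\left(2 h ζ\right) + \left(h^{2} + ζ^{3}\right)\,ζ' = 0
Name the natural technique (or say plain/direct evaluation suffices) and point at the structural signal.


Technique: the exact-equation method — the compatibility test passes: the ζ-derivative of 2 h ζ matches the h-derivative of h^{2} + ζ^{3}, so integrate a potential.


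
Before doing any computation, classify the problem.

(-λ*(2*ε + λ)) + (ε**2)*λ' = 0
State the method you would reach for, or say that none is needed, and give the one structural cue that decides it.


Method: the homogeneous substitution — the slope is degree-zero homogeneous: the ratio substitution v = λ/ε collapses it. A Bernoulli rewrite works here as the equation stands — the homogeneous substitution is the more immediate reading.


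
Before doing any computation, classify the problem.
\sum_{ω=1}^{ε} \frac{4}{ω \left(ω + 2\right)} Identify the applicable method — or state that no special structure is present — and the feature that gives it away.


Best approach: telescoping — \frac{4}{ω \left(ω + 2\right)} is a collapsed telescope: expand it into simple fractions to see the cancellation.


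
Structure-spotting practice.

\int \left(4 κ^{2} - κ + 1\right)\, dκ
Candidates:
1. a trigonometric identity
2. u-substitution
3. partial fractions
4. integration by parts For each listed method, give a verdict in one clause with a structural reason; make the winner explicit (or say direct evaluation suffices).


Method: no special technique — the integrand is a sum of constant multiples of powers of κ — integrate term by term.
- a trigonometric identity — with no trigonometric functions present, identity rewriting has no target.
- u-substitution — any workable substitution here is cosmetic — the integrand is already in directly integrable form.
- partial fractions — the expression is not a ratio of polynomials that decomposes further.
- integration by parts: parts would only shuffle a directly integrable integrand.


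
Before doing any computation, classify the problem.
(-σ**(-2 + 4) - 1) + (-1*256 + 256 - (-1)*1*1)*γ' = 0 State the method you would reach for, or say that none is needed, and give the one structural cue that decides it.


Best approach: no special technique — solved for the derivative, no γ appears — this is antidifferentiation in σ wearing ODE clothing.


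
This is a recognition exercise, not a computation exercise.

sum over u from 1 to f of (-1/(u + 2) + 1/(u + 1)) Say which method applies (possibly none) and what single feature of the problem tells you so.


Best approach: telescoping — a difference of consecutive values of one function (1/(u + 1) at one index and the next) — telescoping by construction.


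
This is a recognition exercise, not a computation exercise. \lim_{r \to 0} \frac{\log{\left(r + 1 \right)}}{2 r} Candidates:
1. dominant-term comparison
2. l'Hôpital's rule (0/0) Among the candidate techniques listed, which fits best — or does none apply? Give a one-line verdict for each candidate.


Method: l'Hôpital's rule (0/0) — substituting 0 gives 0 over 0; differentiate top and bottom once and re-evaluate. A local series expansion at the point resolves it as well; the rule is the packaged version of that step.
- dominant-term comparison: no ranking of term growth rates resolves the limit here.
- l'Hôpital's rule (0/0): a fit — the right tool for this form.


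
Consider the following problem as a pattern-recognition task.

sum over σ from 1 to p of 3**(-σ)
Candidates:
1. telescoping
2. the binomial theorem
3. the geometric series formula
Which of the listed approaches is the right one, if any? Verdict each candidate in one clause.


Best approach: the geometric series formula — consecutive terms stand in a fixed index-free ratio — the geometric sum formula closes it.
- telescoping: in the displayed form, no term reappears at a neighboring index to cancel against.
- the binomial theorem — there is no pair of bases whose matched powers would reassemble into a single binomial power.
- the geometric series formula: applies; the problem has the shape this method handles.


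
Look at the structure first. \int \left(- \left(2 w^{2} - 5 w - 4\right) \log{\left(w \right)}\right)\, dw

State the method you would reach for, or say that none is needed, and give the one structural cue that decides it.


Best approach: integration by parts — with u = \log{\left(w \right)} the logarithm disappears after one differentiation, leaving a power-rule integral.


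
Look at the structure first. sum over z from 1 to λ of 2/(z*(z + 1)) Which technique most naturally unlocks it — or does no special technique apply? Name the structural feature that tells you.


Verdict: telescoping — poles of 2/(z*(z + 1)) differ by an integer, the telltale of a telescoping partial-fraction sum.


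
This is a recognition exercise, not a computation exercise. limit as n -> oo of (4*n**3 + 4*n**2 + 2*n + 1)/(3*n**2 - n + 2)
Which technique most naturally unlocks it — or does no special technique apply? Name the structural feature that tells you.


Method: dominant-term comparison — divide through by the highest power of n; every lower-order term dies and the dominant terms decide the limit. Differentiating the expression as a single quotient would eventually settle it as well; matching dominant growth settles it immediately.


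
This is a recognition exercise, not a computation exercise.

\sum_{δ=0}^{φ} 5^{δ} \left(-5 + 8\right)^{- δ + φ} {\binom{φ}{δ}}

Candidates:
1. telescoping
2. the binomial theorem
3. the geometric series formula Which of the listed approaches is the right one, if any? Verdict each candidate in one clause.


Verdict: the binomial theorem — binomial coefficients against complementary powers of 5 and (-5 + 8): recognize the binomial expansion and resum.
- telescoping — the terms as presented offer no neighboring cancellation — a telescoping rewrite may exist, but the displayed structure does not hand one over.
- the binomial theorem — yes, a natural case for it.
- the geometric series formula: there is no constant term-to-term ratio.


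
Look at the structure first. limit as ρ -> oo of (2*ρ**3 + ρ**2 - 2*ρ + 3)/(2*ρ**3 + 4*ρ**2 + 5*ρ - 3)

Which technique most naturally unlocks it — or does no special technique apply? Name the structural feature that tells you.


Diagnosis: dominant-term comparison — divide by the highest power of ρ present: lower-order terms vanish and the dominant ratio remains. As a single quotient, the ∞/∞ shape would yield to repeated differentiation as well — the growth comparison gets there in one look.


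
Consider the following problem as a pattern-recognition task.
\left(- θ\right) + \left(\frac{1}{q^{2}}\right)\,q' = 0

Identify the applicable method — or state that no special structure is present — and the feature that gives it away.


Method: separation of variables — the slope splits multiplicatively: θ carrying all θ-dependence times q^{2} carrying all q-dependence — separate and integrate. The cross-partial test also passes here (vacuously, each side single-variable); the potential-function route would work, separation is simply more immediate.


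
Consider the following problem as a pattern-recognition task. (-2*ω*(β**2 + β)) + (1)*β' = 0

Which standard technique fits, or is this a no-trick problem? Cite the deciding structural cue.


Technique: separation of variables — solved for the derivative, the right side splits multiplicatively into a function of each variable alone — divide and integrate each side. A Bernoulli substitution applies to this equation as given; separation takes the same equation in its displayed form.


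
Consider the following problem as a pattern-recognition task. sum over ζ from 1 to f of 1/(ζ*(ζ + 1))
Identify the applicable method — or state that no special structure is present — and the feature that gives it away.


Diagnosis: telescoping — rewrite 1/(ζ*(ζ + 1)) as simple fractions and successive terms eat each other — only the edges survive.


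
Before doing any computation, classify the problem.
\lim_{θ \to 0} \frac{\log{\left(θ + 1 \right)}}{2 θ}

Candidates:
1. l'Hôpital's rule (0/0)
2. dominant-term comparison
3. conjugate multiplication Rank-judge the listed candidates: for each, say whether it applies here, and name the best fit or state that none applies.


Technique: l'Hôpital's rule (0/0) — the 0/0 form at 0 is the signature situation for l'Hôpital's rule. One could equally expand both pieces locally and compare leading terms; the rule does that in one stroke.
- l'Hôpital's rule (0/0) — yes, a natural case for it.
- dominant-term comparison: this limit is not decided by comparing polynomial growth at infinity.
- conjugate multiplication — the conjugate move applies to radical differences, which this is not.


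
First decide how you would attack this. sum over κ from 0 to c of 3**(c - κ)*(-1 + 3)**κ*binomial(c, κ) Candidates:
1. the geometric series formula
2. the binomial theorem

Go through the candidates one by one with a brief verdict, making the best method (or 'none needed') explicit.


Best approach: the binomial theorem — binomial coefficients against complementary powers of (-1 + 3) and 3: recognize the binomial expansion and resum.
- the geometric series formula: the term-to-term ratio drifts with the index — the one thing the geometric formula cannot absorb.
- the binomial theorem — yes — fits the structure here.


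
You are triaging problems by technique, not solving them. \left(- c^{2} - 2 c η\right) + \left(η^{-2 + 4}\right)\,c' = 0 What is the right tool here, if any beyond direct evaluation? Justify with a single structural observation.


Best approach: the homogeneous substitution — scaling η and c together leaves the slope fixed — it depends only on c/η, so substitute the ratio. Rearranged, this also fits the Bernoulli template directly; the homogeneous substitution reads the structure without the rearrangement.


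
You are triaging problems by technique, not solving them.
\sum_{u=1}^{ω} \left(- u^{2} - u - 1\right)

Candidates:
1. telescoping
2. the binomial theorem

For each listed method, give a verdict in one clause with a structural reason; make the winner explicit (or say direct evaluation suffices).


Diagnosis: no special technique — Faulhaber territory: sum each constant-multiple power of u with its closed-form formula, no trick required.
- telescoping: computed from the summand as displayed, the partial sums build up without the pairwise collapse telescoping exploits.
- the binomial theorem — no binomial coefficients pair up with complementary powers here.


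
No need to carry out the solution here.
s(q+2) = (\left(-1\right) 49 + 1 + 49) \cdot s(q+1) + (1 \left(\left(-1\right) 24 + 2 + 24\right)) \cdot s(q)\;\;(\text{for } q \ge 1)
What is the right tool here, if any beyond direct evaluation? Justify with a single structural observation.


Technique: the characteristic-root method — linear, homogeneous, constant coefficients: solutions of the form r^q exist — find the roots of the characteristic polynomial.


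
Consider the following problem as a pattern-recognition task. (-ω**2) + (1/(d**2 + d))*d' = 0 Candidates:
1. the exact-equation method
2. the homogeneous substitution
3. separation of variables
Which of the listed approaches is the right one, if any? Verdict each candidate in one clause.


Verdict: separation of variables — the slope splits multiplicatively: ω**2 carrying all ω-dependence times d**2 + d carrying all d-dependence — separate and integrate. A Bernoulli substitution applies to this equation as given; separation takes the same equation in its displayed form.
- the exact-equation method — any potential here is of the trivial single-variable kind; the exact method earns its name only with genuine cross terms.
- the homogeneous substitution: the slope changes under joint rescaling, failing the degree-zero test.
- separation of variables — applicable, and directly so.


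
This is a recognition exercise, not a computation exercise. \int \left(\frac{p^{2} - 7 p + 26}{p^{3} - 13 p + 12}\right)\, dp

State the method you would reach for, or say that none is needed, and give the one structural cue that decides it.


Technique: partial fractions — once p^{3} - 13 p + 12 is factored, each root contributes a simple-fraction term; integrate them one at a time.


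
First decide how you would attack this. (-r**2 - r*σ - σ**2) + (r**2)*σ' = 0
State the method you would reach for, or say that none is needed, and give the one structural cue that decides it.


Best approach: the homogeneous substitution — scaling r and σ together leaves the slope fixed — it depends only on σ/r, so substitute the ratio.


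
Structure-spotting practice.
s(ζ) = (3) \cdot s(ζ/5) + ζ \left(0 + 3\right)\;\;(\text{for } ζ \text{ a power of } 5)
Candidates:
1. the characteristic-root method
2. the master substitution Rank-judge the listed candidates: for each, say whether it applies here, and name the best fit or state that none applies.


Verdict: the master substitution — treat m = log base 5 of ζ as the new clock: one recursion step advances m by one while ζ scales by 5.
- the characteristic-root method — the recursion divides its index rather than shifting it — outside the constant-shift family the root method covers.
- the master substitution: yes, a natural case for it.


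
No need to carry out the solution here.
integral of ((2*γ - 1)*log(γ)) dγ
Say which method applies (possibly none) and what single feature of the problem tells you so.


Method: integration by parts — choose u = log(γ): one derivative turns the logarithm algebraic, and the remaining factor 2*γ - 1 integrates term by term under the power rule.


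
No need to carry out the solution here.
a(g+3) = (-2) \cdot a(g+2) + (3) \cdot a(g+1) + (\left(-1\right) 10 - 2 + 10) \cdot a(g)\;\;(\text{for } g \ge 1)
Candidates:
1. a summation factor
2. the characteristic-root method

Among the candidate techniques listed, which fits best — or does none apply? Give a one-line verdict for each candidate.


Best approach: the characteristic-root method — try a geometric ansatz r^g: constant coefficients turn the recurrence into one polynomial equation in r.
- a summation factor — the recurrence reaches back more than one step, outside the first-order family a summation factor normalizes.
- the characteristic-root method — yes — fits the structure here.


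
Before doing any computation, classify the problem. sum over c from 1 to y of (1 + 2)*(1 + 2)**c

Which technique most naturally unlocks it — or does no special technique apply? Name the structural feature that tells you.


Best approach: the geometric series formula — consecutive terms stand in a fixed index-free ratio — the geometric sum formula closes it.


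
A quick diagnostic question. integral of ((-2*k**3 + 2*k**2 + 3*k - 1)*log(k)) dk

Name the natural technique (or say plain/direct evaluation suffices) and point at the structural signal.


Diagnosis: integration by parts — the logarithm log(k) wants to be differentiated, not integrated; parts makes that legal.


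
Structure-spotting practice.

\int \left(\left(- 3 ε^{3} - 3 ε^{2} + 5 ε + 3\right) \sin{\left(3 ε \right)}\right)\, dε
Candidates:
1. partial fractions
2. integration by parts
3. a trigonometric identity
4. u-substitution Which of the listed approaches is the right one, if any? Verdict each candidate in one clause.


Technique: integration by parts — differentiate - 3 ε^{3} - 3 ε^{2} + 5 ε + 3, integrate \sin{\left(3 ε \right)}: each pass lowers the polynomial degree, so parts terminates.
- partial fractions — the expression is not a ratio of polynomials that decomposes further.
- integration by parts — yes — fits the structure here.
- a trigonometric identity: there is no trigonometric structure whose rewriting would simplify the integrand.
- u-substitution: no subexpression of the integrand pairs with its own derivative as a factor — individual terms may offer their own substitutions, but any change of variable covering the whole integral would have to be constructed from outside the expression.


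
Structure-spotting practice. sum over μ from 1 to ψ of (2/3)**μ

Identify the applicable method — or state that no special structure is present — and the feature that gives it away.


Verdict: the geometric series formula — check a ratio of consecutive terms: it is 2/3, independent of the index, so the geometric formula closes the sum.


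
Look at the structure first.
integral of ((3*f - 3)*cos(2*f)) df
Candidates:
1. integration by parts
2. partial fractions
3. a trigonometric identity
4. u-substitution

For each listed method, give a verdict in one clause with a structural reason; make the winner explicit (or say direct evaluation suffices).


Technique: integration by parts — 3*f - 3 dies after finitely many derivatives while cos(2*f) cycles under integration — the tabular/parts setup.
- integration by parts — yes, a natural case for it.
- partial fractions: the expression is not a ratio of polynomials that decomposes further.
- a trigonometric identity: no identity rewrites this into an easier trigonometric form.
- u-substitution: no subexpression of the integrand pairs with its own derivative as a factor — individual terms may offer their own substitutions, but any change of variable covering the whole integral would have to be constructed from outside the expression.


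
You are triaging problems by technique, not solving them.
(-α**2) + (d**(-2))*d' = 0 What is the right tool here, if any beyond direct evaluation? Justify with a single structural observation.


Verdict: separation of variables — separating collects all d-dependence with the derivative and leaves all α-dependence opposite: variables separate. The equation is exact as it stands too — a potential function exists — though separation reads the split structure directly.


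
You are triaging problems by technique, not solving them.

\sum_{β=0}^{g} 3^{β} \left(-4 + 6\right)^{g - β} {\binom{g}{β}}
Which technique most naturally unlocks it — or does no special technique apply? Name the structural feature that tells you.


Technique: the binomial theorem — the binomial coefficients weight matched powers of 3 and (-4 + 6), which is exactly the expansion of a binomial power.


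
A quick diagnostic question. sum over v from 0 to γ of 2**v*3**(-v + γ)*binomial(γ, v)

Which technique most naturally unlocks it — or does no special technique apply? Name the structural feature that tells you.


Verdict: the binomial theorem — binomial(γ, v) weighting matched powers of 2 and 3 is the expanded form of (2 + 3)^γ — fold it back up.


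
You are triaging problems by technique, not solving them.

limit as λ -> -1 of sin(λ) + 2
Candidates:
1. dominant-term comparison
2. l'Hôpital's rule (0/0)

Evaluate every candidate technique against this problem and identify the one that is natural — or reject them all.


Best approach: no special technique — nothing blocks direct substitution at -1: plug in and finish.
- dominant-term comparison: this limit is not decided by comparing polynomial growth at infinity.
- l'Hôpital's rule (0/0): substituting the point gives a finite value outright — there is no indeterminate clash to repair.


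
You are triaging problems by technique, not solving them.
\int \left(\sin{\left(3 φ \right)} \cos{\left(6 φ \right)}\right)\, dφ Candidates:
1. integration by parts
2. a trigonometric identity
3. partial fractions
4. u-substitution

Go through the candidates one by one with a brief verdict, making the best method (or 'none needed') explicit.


Best approach: a trigonometric identity — \sin{\left(3 φ \right)} \cos{\left(6 φ \right)} is a beat pattern — rewrite the product as a sum of single-frequency waves before integrating.
- integration by parts — not the natural route: no polynomial-kernel product appears — a recursive parts reduction of the trigonometric product exists, but the identity rewrite is direct.
- a trigonometric identity: yes, a natural case for it.
- partial fractions — the expression is not a ratio of polynomials that decomposes further.
- u-substitution: no subexpression of the integrand pairs with its own derivative as a factor — individual terms may offer their own substitutions, but any change of variable covering the whole integral would have to be constructed from outside the expression.


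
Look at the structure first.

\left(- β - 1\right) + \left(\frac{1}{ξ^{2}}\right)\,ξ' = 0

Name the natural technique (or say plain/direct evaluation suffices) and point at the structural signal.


Best approach: separation of variables — separating collects all ξ-dependence with the derivative and leaves all β-dependence opposite: variables separate. The cross-partial test also passes here (vacuously, each side single-variable); the potential-function route would work, separation is simply more immediate.


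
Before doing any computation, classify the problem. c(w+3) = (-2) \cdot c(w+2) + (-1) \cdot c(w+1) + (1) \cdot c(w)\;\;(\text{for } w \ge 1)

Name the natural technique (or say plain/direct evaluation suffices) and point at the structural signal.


Diagnosis: the characteristic-root method — constant coefficients and linearity mean the ansatz r^w reduces it to solving the characteristic polynomial.


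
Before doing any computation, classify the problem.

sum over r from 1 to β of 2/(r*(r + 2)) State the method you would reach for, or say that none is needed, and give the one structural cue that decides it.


Verdict: telescoping — 2/(r*(r + 2)) is a collapsed telescope: expand it into simple fractions to see the cancellation.


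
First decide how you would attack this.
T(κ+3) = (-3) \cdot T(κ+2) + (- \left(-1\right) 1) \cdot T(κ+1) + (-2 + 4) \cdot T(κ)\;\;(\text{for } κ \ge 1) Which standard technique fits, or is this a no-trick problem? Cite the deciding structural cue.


Method: the characteristic-root method — no index-dependence in the weights and nothing inhomogeneous: classic characteristic-equation setup.


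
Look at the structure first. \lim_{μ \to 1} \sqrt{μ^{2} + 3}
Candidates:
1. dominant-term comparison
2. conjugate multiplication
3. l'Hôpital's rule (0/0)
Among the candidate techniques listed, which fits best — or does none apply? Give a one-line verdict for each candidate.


Method: no special technique — the function is continuous at 1; evaluation is itself the limit, no machinery required.
- dominant-term comparison — this is not a rational comparison of growth rates at infinity.
- conjugate multiplication: no difference of divergent radicals appears, so rationalizing has nothing to cancel.
- l'Hôpital's rule (0/0) — substituting the point produces a determinate value, not a 0 over 0 clash.


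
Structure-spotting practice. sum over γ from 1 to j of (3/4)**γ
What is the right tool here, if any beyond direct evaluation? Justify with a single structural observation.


Best approach: the geometric series formula — each summand is the previous one scaled by 3/4; that constant multiplier is itself the geometric structure.


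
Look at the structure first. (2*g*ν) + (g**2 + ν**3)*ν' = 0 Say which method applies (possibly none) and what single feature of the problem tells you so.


Diagnosis: the exact-equation method — this form is already the differential of something: the matching mixed partials of 2*g*ν and g**2 + ν**3 prove it.


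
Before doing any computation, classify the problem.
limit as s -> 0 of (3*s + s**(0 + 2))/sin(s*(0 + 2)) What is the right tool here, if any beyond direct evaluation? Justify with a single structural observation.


Verdict: l'Hôpital's rule (0/0) — both numerator and denominator vanish at 0: the genuine 0/0 indeterminate that l'Hôpital exists for. A local series expansion at the point resolves it as well; the rule is the packaged version of that step.


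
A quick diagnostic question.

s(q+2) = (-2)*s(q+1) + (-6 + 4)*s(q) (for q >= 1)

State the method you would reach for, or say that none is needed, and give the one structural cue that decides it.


Diagnosis: the characteristic-root method — the recurrence treats every index alike (constant coefficients, no forcing) — precisely the regime where r^q trials close it.


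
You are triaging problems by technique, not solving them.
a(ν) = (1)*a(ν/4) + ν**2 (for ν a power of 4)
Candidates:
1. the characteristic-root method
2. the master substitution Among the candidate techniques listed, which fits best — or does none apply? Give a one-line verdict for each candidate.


Method: the master substitution — recursion at ν/4 is multiplicative in the index; logarithmic reindexing via ν = 4^m linearizes it.
- the characteristic-root method — a divided-index call is not the fixed-shift linear shape that characteristic roots solve.
- the master substitution: applicable, and directly so.


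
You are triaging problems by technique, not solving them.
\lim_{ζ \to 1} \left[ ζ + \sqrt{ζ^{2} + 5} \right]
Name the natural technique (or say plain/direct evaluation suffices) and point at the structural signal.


Verdict: no special technique — no zero denominators, no indeterminate clash at 1 — substitute and read off the value.


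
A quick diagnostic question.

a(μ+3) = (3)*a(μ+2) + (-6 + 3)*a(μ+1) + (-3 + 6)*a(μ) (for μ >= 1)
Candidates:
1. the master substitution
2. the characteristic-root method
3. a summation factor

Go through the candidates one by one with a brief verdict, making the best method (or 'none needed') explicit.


Method: the characteristic-root method — linear, homogeneous, constant coefficients: solutions of the form r^μ exist — find the roots of the characteristic polynomial.
- the master substitution: the recursion shifts the index rather than dividing it.
- the characteristic-root method: applies; the problem has the shape this method handles.
- a summation factor — a summation factor telescopes one-step recursions; this one carries higher-order memory.


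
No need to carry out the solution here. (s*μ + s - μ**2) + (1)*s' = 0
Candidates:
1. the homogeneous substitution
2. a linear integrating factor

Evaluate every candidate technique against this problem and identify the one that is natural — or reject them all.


Technique: a linear integrating factor — linear in the unknown with genuine forcing: multiply through by the exponential of the integrated coefficient and the left side closes into one derivative.
- the homogeneous substitution: the slope does not depend on the ratio of the variables alone.
- a linear integrating factor: a fit — the right tool for this form.


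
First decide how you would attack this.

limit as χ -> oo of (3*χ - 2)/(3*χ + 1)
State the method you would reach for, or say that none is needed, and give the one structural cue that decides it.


Technique: dominant-term comparison — divide by the highest power of χ present: lower-order terms vanish and the dominant ratio remains. As a single quotient, the ∞/∞ shape would yield to repeated differentiation as well — the growth comparison gets there in one look.


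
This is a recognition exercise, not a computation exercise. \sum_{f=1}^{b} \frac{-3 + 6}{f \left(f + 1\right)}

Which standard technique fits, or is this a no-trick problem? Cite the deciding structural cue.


Diagnosis: telescoping — poles of \frac{-3 + 6}{f \left(f + 1\right)} differ by an integer, the telltale of a telescoping partial-fraction sum.


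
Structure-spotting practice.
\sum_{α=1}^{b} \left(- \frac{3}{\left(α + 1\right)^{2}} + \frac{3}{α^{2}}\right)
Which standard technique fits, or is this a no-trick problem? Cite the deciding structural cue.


Verdict: telescoping — write out three consecutive terms and watch the interior cancel: the advanced copy one term subtracts reappears as the very next term's leading piece, pair after pair.


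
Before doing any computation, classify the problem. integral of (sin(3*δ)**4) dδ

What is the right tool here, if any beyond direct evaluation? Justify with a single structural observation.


Verdict: a trigonometric identity — even powers like sin(3*δ)**4 never integrate directly; the half-angle identity lowers the degree first.


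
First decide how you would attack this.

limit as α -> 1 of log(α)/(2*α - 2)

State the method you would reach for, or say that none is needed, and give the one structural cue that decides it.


Best approach: l'Hôpital's rule (0/0) — both numerator and denominator vanish at 1: the genuine 0/0 indeterminate that l'Hôpital exists for. Expanding numerator and denominator to first order gives the same value — the rule automates exactly that.


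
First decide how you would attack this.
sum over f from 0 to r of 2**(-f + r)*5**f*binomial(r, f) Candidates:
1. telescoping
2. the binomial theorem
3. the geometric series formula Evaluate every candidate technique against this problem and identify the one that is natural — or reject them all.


Method: the binomial theorem — the summand is term f of a binomial expansion in 5 and 2; the whole sum is a single power.
- telescoping: neither a shifted-difference shape nor integer-spaced poles are present.
- the binomial theorem: yes, a natural case for it.
- the geometric series formula — consecutive terms are not related by a fixed multiplier.


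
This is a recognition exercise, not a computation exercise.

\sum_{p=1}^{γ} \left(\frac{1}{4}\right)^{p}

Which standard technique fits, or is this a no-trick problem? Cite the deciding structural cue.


Verdict: the geometric series formula — term-over-term division gives \frac{1}{4} every time — index-free ratio, geometric sum formula applies.


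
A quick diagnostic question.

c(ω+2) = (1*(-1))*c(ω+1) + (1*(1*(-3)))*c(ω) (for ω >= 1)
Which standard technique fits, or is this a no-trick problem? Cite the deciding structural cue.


Best approach: the characteristic-root method — no index-dependence in the weights and nothing inhomogeneous: classic characteristic-equation setup.


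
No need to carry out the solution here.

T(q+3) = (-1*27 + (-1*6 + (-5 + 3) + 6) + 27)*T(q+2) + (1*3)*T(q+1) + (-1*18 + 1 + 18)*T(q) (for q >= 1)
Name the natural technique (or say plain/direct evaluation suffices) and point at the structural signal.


Diagnosis: the characteristic-root method — this is the constant-coefficient homogeneous case — the whole solution in q reduces to a polynomial's roots.


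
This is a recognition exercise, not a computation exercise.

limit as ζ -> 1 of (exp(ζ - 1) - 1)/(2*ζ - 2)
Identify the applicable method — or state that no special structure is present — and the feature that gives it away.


Technique: l'Hôpital's rule (0/0) — the 0/0 form at 1 is the signature situation for l'Hôpital's rule. The standard small-argument limits would also carry it; the rule is the systematic route.


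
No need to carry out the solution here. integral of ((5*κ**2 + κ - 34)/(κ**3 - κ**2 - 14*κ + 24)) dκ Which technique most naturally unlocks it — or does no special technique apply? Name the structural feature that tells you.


Best approach: partial fractions — the bottom factors while the top stays lower-degree — split into simple fractions and integrate piece by piece.


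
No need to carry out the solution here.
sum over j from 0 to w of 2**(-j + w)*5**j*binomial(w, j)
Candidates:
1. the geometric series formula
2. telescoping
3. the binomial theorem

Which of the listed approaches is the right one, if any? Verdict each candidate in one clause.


Verdict: the binomial theorem — terms weighting binomial(w, j) against matched powers of 5 and 2 reassemble into (5 + 2)^w by the binomial theorem.
- the geometric series formula: there is no constant term-to-term ratio.
- telescoping: writing out consecutive terms as given produces no pairwise cancellation.
- the binomial theorem — a fit — the right tool for this form.


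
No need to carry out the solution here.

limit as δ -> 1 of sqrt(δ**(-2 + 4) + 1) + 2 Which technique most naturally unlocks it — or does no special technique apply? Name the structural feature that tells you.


Diagnosis: no special technique — the expression is continuous at 1 — substitute and evaluate; no indeterminate form appears.


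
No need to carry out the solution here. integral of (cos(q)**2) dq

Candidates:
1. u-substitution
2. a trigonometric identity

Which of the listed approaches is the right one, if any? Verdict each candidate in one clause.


Technique: a trigonometric identity — the even trigonometric power cos(q)**2 reduces by a double-angle identity before any integration is attempted.
- u-substitution: no subexpression of the integrand pairs with its own derivative as a factor — individual terms may offer their own substitutions, but any change of variable covering the whole integral would have to be constructed from outside the expression.
- a trigonometric identity — a fit — the right tool for this form.


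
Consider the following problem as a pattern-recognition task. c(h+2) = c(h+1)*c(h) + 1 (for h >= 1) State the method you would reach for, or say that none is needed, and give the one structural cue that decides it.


Best approach: no special technique — a nonlinear dependence on earlier terms breaks linearity, and with it every superposition-based closed form.


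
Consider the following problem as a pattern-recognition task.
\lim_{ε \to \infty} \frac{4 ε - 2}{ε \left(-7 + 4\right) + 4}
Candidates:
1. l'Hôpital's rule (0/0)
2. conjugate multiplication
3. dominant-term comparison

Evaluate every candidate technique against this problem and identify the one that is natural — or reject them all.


Technique: dominant-term comparison — growth-rate triage: the leading powers of ε decide the limit, everything else is noise.
- l'Hôpital's rule (0/0): as a single quotient the expression runs to ∞/∞ at the limit point — an at-infinity form of the rule would apply, though the leading-growth comparison is the direct reading.
- conjugate multiplication — there are no radicals in tension whose conjugate would simplify matters.
- dominant-term comparison: yes, a natural case for it.


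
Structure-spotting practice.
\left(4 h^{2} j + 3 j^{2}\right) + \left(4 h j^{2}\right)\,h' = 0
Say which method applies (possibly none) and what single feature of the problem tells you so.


Diagnosis: the exact-equation method — the mixed-partials test passes for 4 h^{2} j + 3 j^{2} and 4 h j^{2}, so a potential function exists as presented.


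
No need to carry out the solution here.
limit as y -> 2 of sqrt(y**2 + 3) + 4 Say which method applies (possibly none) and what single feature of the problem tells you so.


Technique: no special technique — the expression is continuous at the evaluation point — substitute directly; no indeterminate form appears.


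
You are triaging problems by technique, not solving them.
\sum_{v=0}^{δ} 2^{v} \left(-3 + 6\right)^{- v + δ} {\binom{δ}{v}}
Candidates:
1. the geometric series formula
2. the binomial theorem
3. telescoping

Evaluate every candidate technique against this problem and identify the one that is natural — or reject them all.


Diagnosis: the binomial theorem — the binomial coefficients weight matched powers of 2 and (-3 + 6), which is exactly the expansion of a binomial power.
- the geometric series formula: the term-to-term ratio changes with the index, so the geometric formula cannot close it.
- the binomial theorem — a fit — the right tool for this form.
- telescoping — the summand is not presented as a shifted difference — a telescoping rewrite may exist, but the displayed structure does not offer one.


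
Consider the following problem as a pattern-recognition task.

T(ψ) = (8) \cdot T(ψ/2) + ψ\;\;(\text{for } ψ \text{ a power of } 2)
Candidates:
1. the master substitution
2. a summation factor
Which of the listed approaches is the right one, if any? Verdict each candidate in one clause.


Diagnosis: the master substitution — the argument shrinks by the factor 2, so measure the index on a logarithmic scale and the recursion becomes a shift.
- the master substitution — yes — fits the structure here.
- a summation factor — the recursion divides its index rather than shifting it — there is no previous-term chain for a summation factor to telescope.
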